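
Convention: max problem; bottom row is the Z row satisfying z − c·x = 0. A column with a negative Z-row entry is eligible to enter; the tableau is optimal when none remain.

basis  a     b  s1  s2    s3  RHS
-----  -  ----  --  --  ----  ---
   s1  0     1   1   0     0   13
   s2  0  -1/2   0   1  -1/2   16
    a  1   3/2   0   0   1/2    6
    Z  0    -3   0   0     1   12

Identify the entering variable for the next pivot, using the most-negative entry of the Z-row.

b

Negative Z-row entries: b: -3.
The most negative is -3 in column b, so b enters.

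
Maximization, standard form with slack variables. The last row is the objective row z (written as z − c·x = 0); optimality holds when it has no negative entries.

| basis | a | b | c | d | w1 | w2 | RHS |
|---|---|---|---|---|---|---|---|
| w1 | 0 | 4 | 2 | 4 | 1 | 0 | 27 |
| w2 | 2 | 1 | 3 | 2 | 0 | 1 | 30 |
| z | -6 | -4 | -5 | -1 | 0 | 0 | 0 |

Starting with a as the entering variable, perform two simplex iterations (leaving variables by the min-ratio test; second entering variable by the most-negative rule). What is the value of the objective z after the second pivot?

Ratio test on column a — row 1: entry 0 ≤ 0; row 2: 30/2 = 15. Minimum is 15 at row 2 (w2 leaves); pivot element 2.
Pivot on row 2; the z-row RHS becomes 0 − (-6)·15 = 90.
Next entering variable (most negative z-row entry -1): b.
Ratio test on column b — row 1: 27/4 = 27/4; row 2: 15/(1/2) = 30. Minimum is 27/4 at row 1 (w1 leaves); pivot element 4.
After the second pivot the z-row RHS is 90 − (-1)·(27/4) = 387/4.

387/4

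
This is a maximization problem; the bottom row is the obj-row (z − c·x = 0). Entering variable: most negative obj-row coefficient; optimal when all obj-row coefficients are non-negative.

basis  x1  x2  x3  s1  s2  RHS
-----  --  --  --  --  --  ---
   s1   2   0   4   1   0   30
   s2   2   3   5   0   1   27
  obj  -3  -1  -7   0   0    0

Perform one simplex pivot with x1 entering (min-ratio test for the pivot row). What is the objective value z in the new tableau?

Ratio test on column x1 — row 1: 30/2 = 15; row 2: 27/2 = 27/2. Minimum is 27/2 at row 2 (s2 leaves); pivot element 2.
Pivot on row 2; the obj-row RHS becomes 0 − (-3)·(27/2) = 81/2.

81/2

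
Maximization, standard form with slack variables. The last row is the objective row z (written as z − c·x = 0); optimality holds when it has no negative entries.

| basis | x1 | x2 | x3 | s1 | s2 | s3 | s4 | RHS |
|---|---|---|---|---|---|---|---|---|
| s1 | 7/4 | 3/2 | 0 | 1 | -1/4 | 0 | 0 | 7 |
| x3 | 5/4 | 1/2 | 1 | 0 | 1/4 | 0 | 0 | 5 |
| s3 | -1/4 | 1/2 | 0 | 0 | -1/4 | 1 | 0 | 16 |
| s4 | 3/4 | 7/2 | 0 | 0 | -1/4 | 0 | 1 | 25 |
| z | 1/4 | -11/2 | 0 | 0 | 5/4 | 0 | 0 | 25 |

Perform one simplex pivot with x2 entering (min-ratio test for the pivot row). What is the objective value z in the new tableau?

152/3

Ratio test on column x2 — row 1: 7/(3/2) = 14/3; row 2: 5/(1/2) = 10; row 3: 16/(1/2) = 32; row 4: 25/(7/2) = 50/7. Minimum is 14/3 at row 1 (s1 leaves); pivot element 3/2.
Pivot on row 1; the z-row RHS becomes 25 − (-11/2)·(14/3) = 152/3.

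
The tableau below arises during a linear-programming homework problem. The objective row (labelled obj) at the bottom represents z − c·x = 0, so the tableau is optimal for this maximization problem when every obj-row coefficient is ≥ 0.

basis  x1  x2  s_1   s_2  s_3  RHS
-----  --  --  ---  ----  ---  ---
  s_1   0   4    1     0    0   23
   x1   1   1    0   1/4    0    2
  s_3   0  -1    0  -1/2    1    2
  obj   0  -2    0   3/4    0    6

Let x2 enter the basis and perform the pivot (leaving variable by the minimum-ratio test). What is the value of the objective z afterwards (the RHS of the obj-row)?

Ratio test on column x2 — row 1: 23/4 = 23/4; row 2: 2/1 = 2; row 3: entry -1 ≤ 0. Minimum is 2 at row 2 (x1 leaves); pivot element 1.
Pivot on row 2; the obj-row RHS becomes 6 − (-2)·2 = 10.

10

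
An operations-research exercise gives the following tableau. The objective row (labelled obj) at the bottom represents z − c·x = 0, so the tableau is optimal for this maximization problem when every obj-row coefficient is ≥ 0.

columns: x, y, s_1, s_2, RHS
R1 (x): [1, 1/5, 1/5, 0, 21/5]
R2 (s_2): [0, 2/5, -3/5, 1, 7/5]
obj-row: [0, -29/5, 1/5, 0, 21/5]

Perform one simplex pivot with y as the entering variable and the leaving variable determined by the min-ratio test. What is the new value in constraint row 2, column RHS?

Ratio test on column y — row 1: (21/5)/(1/5) = 21; row 2: (7/5)/(2/5) = 7/2. Minimum is 7/2 at row 2 (s_2 leaves); pivot element 2/5.
Divide row 2 by 2/5; eliminate column y from the other rows.
In the new row 2, the RHS entry is the old entry divided by the pivot: (7/5)/(2/5) = 7/2.

7/2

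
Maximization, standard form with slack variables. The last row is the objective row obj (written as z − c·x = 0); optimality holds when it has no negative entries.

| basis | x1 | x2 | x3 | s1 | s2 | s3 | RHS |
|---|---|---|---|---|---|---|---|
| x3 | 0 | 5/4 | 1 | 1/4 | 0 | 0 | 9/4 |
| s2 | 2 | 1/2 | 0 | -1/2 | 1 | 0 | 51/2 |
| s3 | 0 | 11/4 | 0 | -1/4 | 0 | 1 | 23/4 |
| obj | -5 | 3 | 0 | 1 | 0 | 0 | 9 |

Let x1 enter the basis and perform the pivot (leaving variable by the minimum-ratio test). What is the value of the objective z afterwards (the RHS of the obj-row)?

291/4

Ratio test on column x1 — row 1: entry 0 ≤ 0; row 2: (51/2)/2 = 51/4; row 3: entry 0 ≤ 0. Minimum is 51/4 at row 2 (s2 leaves); pivot element 2.
Pivot on row 2; the obj-row RHS becomes 9 − (-5)·(51/4) = 291/4.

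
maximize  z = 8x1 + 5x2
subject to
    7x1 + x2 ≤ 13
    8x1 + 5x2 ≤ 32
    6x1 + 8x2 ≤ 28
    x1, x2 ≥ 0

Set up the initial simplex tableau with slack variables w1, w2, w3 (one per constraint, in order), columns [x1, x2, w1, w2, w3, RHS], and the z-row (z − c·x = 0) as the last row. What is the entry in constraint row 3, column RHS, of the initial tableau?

The RHS of constraint 3 is b_3 = 28.

28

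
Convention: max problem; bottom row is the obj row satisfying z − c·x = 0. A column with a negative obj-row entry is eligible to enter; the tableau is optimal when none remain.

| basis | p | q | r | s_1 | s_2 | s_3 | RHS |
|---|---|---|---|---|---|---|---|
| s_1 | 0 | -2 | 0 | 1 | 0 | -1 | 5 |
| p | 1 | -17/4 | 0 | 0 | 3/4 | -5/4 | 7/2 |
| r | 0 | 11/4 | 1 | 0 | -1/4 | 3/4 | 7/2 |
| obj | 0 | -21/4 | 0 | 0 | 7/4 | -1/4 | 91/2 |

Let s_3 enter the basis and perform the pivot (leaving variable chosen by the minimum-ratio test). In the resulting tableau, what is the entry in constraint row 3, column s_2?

-1/3

Ratio test on column s_3 — row 1: entry -1 ≤ 0; row 2: entry -5/4 ≤ 0; row 3: (7/2)/(3/4) = 14/3. Minimum is 14/3 at row 3 (r leaves); pivot element 3/4.
Divide row 3 by 3/4; eliminate column s_3 from the other rows.
In the new row 3, the s_2 entry is the old entry divided by the pivot: (-1/4)/(3/4) = -1/3.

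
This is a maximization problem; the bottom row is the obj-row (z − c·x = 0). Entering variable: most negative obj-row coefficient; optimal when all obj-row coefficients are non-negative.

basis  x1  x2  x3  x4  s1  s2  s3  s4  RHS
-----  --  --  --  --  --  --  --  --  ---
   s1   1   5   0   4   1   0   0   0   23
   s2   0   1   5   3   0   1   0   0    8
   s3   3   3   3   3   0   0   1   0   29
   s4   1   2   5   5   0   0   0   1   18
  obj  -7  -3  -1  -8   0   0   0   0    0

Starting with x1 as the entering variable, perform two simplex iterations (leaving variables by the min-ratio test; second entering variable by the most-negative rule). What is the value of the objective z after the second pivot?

Ratio test on column x1 — row 1: 23/1 = 23; row 2: entry 0 ≤ 0; row 3: 29/3 = 29/3; row 4: 18/1 = 18. Minimum is 29/3 at row 3 (s3 leaves); pivot element 3.
Pivot on row 3; the obj-row RHS becomes 0 − (-7)·(29/3) = 203/3.
Next entering variable (most negative obj-row entry -1): x4.
Ratio test on column x4 — row 1: (40/3)/3 = 40/9; row 2: 8/3 = 8/3; row 3: (29/3)/1 = 29/3; row 4: (25/3)/4 = 25/12. Minimum is 25/12 at row 4 (s4 leaves); pivot element 4.
After the second pivot the obj-row RHS is 203/3 − (-1)·(25/12) = 279/4.

279/4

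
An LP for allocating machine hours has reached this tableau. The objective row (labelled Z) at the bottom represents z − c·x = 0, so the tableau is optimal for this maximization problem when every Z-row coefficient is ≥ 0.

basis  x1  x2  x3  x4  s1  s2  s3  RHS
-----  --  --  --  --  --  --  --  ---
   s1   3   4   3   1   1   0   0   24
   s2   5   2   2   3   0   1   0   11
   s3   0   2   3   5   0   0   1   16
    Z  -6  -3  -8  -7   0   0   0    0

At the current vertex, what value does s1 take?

24

s1 is basic (row 1); its value is the RHS of that row, 24.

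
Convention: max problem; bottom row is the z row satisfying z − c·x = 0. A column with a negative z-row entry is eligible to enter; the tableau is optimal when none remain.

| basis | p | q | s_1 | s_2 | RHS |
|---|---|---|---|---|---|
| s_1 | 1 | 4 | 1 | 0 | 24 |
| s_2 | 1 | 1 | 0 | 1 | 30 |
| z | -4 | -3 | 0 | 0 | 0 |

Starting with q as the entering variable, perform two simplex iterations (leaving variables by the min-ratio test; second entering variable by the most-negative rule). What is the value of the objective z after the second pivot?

96

Ratio test on column q — row 1: 24/4 = 6; row 2: 30/1 = 30. Minimum is 6 at row 1 (s_1 leaves); pivot element 4.
Pivot on row 1; the z-row RHS becomes 0 − (-3)·6 = 18.
Next entering variable (most negative z-row entry -13/4): p.
Ratio test on column p — row 1: 6/(1/4) = 24; row 2: 24/(3/4) = 32. Minimum is 24 at row 1 (q leaves); pivot element 1/4.
After the second pivot the z-row RHS is 18 − (-13/4)·24 = 96.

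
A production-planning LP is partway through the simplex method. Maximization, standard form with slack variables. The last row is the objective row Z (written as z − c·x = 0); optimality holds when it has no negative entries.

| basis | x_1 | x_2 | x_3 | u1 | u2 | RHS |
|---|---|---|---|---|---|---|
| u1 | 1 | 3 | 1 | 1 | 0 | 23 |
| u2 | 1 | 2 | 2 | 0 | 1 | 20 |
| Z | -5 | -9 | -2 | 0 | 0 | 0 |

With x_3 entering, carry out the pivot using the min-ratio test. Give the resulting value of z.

Ratio test on column x_3 — row 1: 23/1 = 23; row 2: 20/2 = 10. Minimum is 10 at row 2 (u2 leaves); pivot element 2.
Pivot on row 2; the Z-row RHS becomes 0 − (-2)·10 = 20.

20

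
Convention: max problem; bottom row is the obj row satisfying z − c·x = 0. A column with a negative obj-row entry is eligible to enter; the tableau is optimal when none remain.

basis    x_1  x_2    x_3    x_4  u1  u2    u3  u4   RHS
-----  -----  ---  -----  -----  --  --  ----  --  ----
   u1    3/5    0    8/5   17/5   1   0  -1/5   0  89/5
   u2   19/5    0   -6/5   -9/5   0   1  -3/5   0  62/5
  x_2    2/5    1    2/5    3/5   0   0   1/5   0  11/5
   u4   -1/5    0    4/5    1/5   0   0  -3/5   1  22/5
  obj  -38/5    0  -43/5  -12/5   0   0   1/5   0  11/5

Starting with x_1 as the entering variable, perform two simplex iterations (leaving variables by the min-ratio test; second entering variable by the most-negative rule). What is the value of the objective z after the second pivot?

Ratio test on column x_1 — row 1: (89/5)/(3/5) = 89/3; row 2: (62/5)/(19/5) = 62/19; row 3: (11/5)/(2/5) = 11/2; row 4: entry -1/5 ≤ 0. Minimum is 62/19 at row 2 (u2 leaves); pivot element 19/5.
Pivot on row 2; the obj-row RHS becomes 11/5 − (-38/5)·(62/19) = 27.
Next entering variable (most negative obj-row entry -11): x_3.
Ratio test on column x_3 — row 1: (301/19)/(34/19) = 301/34; row 2: entry -6/19 ≤ 0; row 3: (17/19)/(10/19) = 17/10; row 4: (96/19)/(14/19) = 48/7. Minimum is 17/10 at row 3 (x_2 leaves); pivot element 10/19.
After the second pivot the obj-row RHS is 27 − (-11)·(17/10) = 457/10.

457/10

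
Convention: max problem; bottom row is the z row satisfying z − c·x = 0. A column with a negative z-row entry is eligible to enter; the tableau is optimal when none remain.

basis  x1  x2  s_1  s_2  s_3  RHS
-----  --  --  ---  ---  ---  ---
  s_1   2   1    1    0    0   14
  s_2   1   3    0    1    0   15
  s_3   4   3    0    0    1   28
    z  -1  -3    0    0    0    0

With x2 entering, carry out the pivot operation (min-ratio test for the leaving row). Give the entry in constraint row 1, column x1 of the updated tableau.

5/3

Ratio test on column x2 — row 1: 14/1 = 14; row 2: 15/3 = 5; row 3: 28/3 = 28/3. Minimum is 5 at row 2 (s_2 leaves); pivot element 3.
Divide row 2 by 3; eliminate column x2 from the other rows.
Row 1 update in column x1: 2 − 1·(1/3) = 5/3.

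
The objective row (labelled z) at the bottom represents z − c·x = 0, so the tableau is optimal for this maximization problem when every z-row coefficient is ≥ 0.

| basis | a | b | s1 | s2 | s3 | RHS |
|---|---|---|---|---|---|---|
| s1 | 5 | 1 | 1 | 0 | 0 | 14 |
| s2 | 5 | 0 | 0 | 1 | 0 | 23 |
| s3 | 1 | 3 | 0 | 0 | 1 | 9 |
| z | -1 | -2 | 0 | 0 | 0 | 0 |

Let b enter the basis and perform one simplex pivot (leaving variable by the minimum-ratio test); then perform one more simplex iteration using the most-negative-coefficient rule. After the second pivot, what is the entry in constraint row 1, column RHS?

33/14

Ratio test on column b — row 1: 14/1 = 14; row 2: entry 0 ≤ 0; row 3: 9/3 = 3. Minimum is 3 at row 3 (s3 leaves); pivot element 3.
Divide row 3 by 3; eliminate column b from the other rows.
Second iteration: most negative z-row entry is -1/3 in column a, so a enters.
Ratio test on column a — row 1: 11/(14/3) = 33/14; row 2: 23/5 = 23/5; row 3: 3/(1/3) = 9. Minimum is 33/14 at row 1 (s1 leaves); pivot element 14/3.
Divide row 1 by 14/3; eliminate column a from the other rows.
After both pivots, the entry at constraint row 1, column RHS is 33/14.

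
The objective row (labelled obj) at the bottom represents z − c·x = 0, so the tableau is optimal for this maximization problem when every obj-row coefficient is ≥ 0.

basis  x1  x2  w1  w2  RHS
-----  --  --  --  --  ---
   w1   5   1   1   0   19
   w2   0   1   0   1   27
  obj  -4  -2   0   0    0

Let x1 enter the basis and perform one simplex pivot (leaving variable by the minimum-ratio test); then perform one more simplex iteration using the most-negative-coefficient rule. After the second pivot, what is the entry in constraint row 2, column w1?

Ratio test on column x1 — row 1: 19/5 = 19/5; row 2: entry 0 ≤ 0. Minimum is 19/5 at row 1 (w1 leaves); pivot element 5.
Divide row 1 by 5; eliminate column x1 from the other rows.
Second iteration: most negative obj-row entry is -6/5 in column x2, so x2 enters.
Ratio test on column x2 — row 1: (19/5)/(1/5) = 19; row 2: 27/1 = 27. Minimum is 19 at row 1 (x1 leaves); pivot element 1/5.
Divide row 1 by 1/5; eliminate column x2 from the other rows.
After both pivots, the entry at constraint row 2, column w1 is -1.

-1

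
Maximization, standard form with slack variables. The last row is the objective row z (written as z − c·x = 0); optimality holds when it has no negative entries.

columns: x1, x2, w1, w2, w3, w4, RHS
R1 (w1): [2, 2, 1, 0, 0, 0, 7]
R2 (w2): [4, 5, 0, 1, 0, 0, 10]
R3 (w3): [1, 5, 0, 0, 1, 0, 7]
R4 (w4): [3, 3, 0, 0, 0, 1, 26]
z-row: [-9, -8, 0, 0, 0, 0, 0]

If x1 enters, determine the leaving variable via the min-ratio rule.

Column x1 entries and ratios — w1: 7/2 = 7/2; w2: 10/4 = 5/2; w3: 7/1 = 7; w4: 26/3 = 26/3.
Smallest ratio is 5/2 in the row of w2, so w2 leaves.

w2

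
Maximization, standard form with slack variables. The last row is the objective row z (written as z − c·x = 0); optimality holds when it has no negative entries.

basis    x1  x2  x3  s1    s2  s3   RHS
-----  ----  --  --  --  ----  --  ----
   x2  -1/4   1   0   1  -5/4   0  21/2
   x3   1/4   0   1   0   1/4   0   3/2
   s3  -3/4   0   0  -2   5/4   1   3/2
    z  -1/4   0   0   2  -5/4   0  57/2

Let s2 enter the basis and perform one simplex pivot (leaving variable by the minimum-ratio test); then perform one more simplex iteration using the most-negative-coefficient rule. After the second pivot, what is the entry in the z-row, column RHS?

33

Ratio test on column s2 — row 1: entry -5/4 ≤ 0; row 2: (3/2)/(1/4) = 6; row 3: (3/2)/(5/4) = 6/5. Minimum is 6/5 at row 3 (s3 leaves); pivot element 5/4.
Divide row 3 by 5/4; eliminate column s2 from the other rows.
Second iteration: most negative z-row entry is -1 in column x1, so x1 enters.
Ratio test on column x1 — row 1: entry -1 ≤ 0; row 2: (6/5)/(2/5) = 3; row 3: entry -3/5 ≤ 0. Minimum is 3 at row 2 (x3 leaves); pivot element 2/5.
Divide row 2 by 2/5; eliminate column x1 from the other rows.
After both pivots, the entry at the z-row, column RHS is 33.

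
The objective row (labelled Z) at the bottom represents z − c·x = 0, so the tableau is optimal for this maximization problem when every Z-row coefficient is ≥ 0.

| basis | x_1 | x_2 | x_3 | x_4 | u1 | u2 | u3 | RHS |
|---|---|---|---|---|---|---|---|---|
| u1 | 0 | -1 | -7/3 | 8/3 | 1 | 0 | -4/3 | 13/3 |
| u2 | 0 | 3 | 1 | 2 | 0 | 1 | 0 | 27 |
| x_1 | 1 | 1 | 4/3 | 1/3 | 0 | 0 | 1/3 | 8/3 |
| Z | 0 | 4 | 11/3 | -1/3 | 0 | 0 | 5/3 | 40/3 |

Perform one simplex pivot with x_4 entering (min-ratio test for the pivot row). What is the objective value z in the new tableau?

111/8

Ratio test on column x_4 — row 1: (13/3)/(8/3) = 13/8; row 2: 27/2 = 27/2; row 3: (8/3)/(1/3) = 8. Minimum is 13/8 at row 1 (u1 leaves); pivot element 8/3.
Pivot on row 1; the Z-row RHS becomes 40/3 − (-1/3)·(13/8) = 111/8.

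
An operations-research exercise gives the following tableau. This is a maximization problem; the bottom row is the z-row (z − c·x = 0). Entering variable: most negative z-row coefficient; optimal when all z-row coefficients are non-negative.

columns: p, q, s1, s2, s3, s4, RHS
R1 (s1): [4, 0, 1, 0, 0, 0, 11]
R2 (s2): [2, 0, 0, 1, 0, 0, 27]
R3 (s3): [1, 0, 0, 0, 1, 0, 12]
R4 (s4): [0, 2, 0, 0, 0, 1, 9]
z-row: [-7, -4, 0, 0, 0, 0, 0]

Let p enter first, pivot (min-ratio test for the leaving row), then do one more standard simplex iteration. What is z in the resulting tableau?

Ratio test on column p — row 1: 11/4 = 11/4; row 2: 27/2 = 27/2; row 3: 12/1 = 12; row 4: entry 0 ≤ 0. Minimum is 11/4 at row 1 (s1 leaves); pivot element 4.
Pivot on row 1; the z-row RHS becomes 0 − (-7)·(11/4) = 77/4.
Next entering variable (most negative z-row entry -4): q.
Ratio test on column q — row 1: entry 0 ≤ 0; row 2: entry 0 ≤ 0; row 3: entry 0 ≤ 0; row 4: 9/2 = 9/2. Minimum is 9/2 at row 4 (s4 leaves); pivot element 2.
After the second pivot the z-row RHS is 77/4 − (-4)·(9/2) = 149/4.

149/4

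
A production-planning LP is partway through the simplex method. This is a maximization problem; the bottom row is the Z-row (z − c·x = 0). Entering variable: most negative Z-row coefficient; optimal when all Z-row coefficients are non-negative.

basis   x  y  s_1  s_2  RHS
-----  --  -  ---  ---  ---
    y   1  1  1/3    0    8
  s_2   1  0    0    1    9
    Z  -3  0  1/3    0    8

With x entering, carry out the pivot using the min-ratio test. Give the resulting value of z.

32

Ratio test on column x — row 1: 8/1 = 8; row 2: 9/1 = 9. Minimum is 8 at row 1 (y leaves); pivot element 1.
Pivot on row 1; the Z-row RHS becomes 8 − (-3)·8 = 32.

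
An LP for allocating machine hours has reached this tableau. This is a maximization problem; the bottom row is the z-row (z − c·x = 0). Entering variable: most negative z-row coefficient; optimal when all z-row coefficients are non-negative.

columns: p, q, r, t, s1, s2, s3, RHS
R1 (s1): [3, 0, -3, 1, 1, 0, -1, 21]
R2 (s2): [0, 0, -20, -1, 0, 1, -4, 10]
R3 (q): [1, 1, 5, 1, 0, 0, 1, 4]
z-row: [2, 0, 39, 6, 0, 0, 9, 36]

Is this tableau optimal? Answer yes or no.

yes

Every z-row coefficient is ≥ 0, so the tableau is optimal.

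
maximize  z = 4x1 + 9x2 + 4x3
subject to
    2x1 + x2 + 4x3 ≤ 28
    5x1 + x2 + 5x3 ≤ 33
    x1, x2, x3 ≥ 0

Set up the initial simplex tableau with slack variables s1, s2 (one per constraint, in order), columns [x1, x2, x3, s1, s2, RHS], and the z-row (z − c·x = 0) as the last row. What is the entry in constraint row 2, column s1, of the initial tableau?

Slack s1 belongs to constraint 1; its column is the unit vector e_1, so the entry in row 2 is 0.

0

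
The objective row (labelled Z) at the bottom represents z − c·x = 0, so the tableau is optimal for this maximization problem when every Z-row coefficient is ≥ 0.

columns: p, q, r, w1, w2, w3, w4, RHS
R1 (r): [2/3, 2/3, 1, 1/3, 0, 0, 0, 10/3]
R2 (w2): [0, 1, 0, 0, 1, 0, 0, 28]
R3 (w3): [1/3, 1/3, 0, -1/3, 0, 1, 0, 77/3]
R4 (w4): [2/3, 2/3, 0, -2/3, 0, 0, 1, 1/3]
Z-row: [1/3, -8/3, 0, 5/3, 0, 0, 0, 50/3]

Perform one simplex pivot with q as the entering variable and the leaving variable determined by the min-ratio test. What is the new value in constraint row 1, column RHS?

3

Ratio test on column q — row 1: (10/3)/(2/3) = 5; row 2: 28/1 = 28; row 3: (77/3)/(1/3) = 77; row 4: (1/3)/(2/3) = 1/2. Minimum is 1/2 at row 4 (w4 leaves); pivot element 2/3.
Divide row 4 by 2/3; eliminate column q from the other rows.
Row 1 update in column RHS: 10/3 − (2/3)·(1/2) = 3.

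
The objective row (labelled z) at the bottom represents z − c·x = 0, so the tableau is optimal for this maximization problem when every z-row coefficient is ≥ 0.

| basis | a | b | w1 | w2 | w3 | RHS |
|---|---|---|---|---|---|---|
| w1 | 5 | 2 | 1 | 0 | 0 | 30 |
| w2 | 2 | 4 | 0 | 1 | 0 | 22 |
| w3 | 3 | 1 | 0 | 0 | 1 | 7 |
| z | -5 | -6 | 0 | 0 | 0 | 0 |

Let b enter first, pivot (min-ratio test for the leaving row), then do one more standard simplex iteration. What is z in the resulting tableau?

171/5

Ratio test on column b — row 1: 30/2 = 15; row 2: 22/4 = 11/2; row 3: 7/1 = 7. Minimum is 11/2 at row 2 (w2 leaves); pivot element 4.
Pivot on row 2; the z-row RHS becomes 0 − (-6)·(11/2) = 33.
Next entering variable (most negative z-row entry -2): a.
Ratio test on column a — row 1: 19/4 = 19/4; row 2: (11/2)/(1/2) = 11; row 3: (3/2)/(5/2) = 3/5. Minimum is 3/5 at row 3 (w3 leaves); pivot element 5/2.
After the second pivot the z-row RHS is 33 − (-2)·(3/5) = 171/5.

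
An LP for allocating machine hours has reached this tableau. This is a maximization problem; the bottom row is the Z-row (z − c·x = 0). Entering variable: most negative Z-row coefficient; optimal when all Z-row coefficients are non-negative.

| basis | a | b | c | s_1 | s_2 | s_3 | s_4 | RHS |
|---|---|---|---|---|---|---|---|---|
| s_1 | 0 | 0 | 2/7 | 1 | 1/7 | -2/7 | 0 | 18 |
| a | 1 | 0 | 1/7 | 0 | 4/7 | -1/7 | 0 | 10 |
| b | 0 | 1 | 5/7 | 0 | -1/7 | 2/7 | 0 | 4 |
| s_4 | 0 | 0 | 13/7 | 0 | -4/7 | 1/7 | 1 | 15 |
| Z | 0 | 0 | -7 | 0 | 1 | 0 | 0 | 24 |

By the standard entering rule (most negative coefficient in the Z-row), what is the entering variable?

Negative Z-row entries: c: -7.
The most negative is -7 in column c, so c enters.

c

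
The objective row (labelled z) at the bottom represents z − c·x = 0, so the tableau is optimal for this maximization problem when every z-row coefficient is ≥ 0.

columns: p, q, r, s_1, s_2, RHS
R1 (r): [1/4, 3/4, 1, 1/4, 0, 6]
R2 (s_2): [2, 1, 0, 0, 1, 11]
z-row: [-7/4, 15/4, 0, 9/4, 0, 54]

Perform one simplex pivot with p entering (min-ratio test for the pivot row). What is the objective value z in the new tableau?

509/8

Ratio test on column p — row 1: 6/(1/4) = 24; row 2: 11/2 = 11/2. Minimum is 11/2 at row 2 (s_2 leaves); pivot element 2.
Pivot on row 2; the z-row RHS becomes 54 − (-7/4)·(11/2) = 509/8.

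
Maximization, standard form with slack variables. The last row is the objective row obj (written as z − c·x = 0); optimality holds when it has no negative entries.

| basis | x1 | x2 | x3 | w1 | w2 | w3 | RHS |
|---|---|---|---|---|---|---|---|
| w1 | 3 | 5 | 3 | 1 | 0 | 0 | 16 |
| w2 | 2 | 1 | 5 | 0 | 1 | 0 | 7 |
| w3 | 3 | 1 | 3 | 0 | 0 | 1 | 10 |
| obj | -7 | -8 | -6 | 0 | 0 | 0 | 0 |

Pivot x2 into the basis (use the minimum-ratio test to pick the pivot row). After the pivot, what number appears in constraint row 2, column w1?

Ratio test on column x2 — row 1: 16/5 = 16/5; row 2: 7/1 = 7; row 3: 10/1 = 10. Minimum is 16/5 at row 1 (w1 leaves); pivot element 5.
Divide row 1 by 5; eliminate column x2 from the other rows.
Row 2 update in column w1: 0 − 1·(1/5) = -1/5.

-1/5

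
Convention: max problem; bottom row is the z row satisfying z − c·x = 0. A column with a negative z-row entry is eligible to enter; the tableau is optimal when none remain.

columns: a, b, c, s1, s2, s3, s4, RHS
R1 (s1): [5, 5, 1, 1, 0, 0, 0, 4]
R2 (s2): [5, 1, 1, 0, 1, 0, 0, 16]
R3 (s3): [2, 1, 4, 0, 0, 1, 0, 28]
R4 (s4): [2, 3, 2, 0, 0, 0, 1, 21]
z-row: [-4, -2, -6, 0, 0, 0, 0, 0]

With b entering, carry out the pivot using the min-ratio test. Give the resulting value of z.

8/5

Ratio test on column b — row 1: 4/5 = 4/5; row 2: 16/1 = 16; row 3: 28/1 = 28; row 4: 21/3 = 7. Minimum is 4/5 at row 1 (s1 leaves); pivot element 5.
Pivot on row 1; the z-row RHS becomes 0 − (-2)·(4/5) = 8/5.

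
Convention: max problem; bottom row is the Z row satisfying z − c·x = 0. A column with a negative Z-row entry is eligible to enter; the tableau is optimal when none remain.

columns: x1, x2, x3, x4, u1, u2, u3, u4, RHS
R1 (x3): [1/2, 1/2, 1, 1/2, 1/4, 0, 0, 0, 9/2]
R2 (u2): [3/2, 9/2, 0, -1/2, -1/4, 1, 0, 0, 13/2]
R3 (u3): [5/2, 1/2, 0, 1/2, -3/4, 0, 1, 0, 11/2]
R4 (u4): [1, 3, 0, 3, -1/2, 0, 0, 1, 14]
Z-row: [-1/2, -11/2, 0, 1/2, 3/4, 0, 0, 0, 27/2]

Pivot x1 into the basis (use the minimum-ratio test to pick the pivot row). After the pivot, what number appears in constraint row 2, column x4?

Ratio test on column x1 — row 1: (9/2)/(1/2) = 9; row 2: (13/2)/(3/2) = 13/3; row 3: (11/2)/(5/2) = 11/5; row 4: 14/1 = 14. Minimum is 11/5 at row 3 (u3 leaves); pivot element 5/2.
Divide row 3 by 5/2; eliminate column x1 from the other rows.
Row 2 update in column x4: -1/2 − (3/2)·(1/5) = -4/5.

-4/5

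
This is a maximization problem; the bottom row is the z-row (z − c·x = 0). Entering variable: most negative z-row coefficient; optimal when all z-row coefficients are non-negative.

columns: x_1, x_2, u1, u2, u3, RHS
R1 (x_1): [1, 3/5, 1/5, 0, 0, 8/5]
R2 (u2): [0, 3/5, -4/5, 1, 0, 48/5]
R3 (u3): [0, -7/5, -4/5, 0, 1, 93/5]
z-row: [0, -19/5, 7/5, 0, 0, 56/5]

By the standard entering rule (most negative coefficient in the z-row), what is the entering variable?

x_2

Negative z-row entries: x_2: -19/5.
The most negative is -19/5 in column x_2, so x_2 enters.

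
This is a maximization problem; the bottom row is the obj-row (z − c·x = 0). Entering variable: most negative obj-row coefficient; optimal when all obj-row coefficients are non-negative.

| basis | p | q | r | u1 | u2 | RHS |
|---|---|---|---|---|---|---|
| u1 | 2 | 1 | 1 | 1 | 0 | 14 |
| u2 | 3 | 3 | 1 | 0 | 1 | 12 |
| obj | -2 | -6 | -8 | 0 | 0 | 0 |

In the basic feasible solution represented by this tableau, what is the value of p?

0

p is not in the basis, so in the current basic feasible solution p = 0.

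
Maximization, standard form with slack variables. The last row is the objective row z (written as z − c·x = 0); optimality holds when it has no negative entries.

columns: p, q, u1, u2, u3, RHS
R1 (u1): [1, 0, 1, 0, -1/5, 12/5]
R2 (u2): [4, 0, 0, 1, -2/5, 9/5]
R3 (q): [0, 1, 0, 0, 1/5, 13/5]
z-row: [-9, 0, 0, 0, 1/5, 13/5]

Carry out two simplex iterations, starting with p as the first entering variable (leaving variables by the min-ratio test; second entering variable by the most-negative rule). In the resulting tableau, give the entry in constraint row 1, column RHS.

13/4

Ratio test on column p — row 1: (12/5)/1 = 12/5; row 2: (9/5)/4 = 9/20; row 3: entry 0 ≤ 0. Minimum is 9/20 at row 2 (u2 leaves); pivot element 4.
Divide row 2 by 4; eliminate column p from the other rows.
Second iteration: most negative z-row entry is -7/10 in column u3, so u3 enters.
Ratio test on column u3 — row 1: entry -1/10 ≤ 0; row 2: entry -1/10 ≤ 0; row 3: (13/5)/(1/5) = 13. Minimum is 13 at row 3 (q leaves); pivot element 1/5.
Divide row 3 by 1/5; eliminate column u3 from the other rows.
After both pivots, the entry at constraint row 1, column RHS is 13/4.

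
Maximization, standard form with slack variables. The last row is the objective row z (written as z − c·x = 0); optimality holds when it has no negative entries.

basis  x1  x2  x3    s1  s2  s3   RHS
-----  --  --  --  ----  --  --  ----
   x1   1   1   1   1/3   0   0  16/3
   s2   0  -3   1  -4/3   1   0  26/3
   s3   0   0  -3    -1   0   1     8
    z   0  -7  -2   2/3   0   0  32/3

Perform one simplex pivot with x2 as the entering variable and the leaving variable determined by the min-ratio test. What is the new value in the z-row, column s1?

Ratio test on column x2 — row 1: (16/3)/1 = 16/3; row 2: entry -3 ≤ 0; row 3: entry 0 ≤ 0. Minimum is 16/3 at row 1 (x1 leaves); pivot element 1.
Divide row 1 by 1; eliminate column x2 from the other rows.
z-row update in column s1: 2/3 − (-7)·(1/3) = 3.

3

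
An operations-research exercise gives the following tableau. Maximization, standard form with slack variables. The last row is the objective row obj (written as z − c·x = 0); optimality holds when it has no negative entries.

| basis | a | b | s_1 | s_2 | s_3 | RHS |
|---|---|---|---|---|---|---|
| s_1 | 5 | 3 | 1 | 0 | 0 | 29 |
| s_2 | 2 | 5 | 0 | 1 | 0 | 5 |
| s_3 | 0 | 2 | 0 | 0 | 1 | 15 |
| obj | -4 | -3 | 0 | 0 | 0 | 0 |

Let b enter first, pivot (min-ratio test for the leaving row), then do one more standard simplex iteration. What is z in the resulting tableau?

Ratio test on column b — row 1: 29/3 = 29/3; row 2: 5/5 = 1; row 3: 15/2 = 15/2. Minimum is 1 at row 2 (s_2 leaves); pivot element 5.
Pivot on row 2; the obj-row RHS becomes 0 − (-3)·1 = 3.
Next entering variable (most negative obj-row entry -14/5): a.
Ratio test on column a — row 1: 26/(19/5) = 130/19; row 2: 1/(2/5) = 5/2; row 3: entry -4/5 ≤ 0. Minimum is 5/2 at row 2 (b leaves); pivot element 2/5.
After the second pivot the obj-row RHS is 3 − (-14/5)·(5/2) = 10.

10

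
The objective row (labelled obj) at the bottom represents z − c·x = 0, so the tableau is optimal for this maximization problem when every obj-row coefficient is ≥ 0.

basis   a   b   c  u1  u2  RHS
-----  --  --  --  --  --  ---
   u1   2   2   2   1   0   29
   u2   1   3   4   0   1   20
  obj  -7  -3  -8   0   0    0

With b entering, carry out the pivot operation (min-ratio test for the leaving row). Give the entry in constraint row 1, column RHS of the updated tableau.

Ratio test on column b — row 1: 29/2 = 29/2; row 2: 20/3 = 20/3. Minimum is 20/3 at row 2 (u2 leaves); pivot element 3.
Divide row 2 by 3; eliminate column b from the other rows.
Row 1 update in column RHS: 29 − 2·(20/3) = 47/3.

47/3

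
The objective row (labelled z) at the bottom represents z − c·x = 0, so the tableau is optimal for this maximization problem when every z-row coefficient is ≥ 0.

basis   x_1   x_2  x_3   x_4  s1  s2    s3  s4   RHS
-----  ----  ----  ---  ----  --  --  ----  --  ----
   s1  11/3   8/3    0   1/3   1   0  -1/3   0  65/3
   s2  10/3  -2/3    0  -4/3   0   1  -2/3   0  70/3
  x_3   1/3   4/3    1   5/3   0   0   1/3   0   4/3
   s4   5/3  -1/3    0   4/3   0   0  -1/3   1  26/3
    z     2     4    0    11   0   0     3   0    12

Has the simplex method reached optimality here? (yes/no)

Every z-row coefficient is ≥ 0, so the tableau is optimal.

yes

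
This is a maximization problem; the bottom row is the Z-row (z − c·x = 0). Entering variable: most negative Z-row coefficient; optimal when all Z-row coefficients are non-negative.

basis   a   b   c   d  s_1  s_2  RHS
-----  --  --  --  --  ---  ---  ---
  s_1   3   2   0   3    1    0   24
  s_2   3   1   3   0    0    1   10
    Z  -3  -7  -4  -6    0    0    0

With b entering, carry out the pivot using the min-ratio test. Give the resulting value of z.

Ratio test on column b — row 1: 24/2 = 12; row 2: 10/1 = 10. Minimum is 10 at row 2 (s_2 leaves); pivot element 1.
Pivot on row 2; the Z-row RHS becomes 0 − (-7)·10 = 70.

70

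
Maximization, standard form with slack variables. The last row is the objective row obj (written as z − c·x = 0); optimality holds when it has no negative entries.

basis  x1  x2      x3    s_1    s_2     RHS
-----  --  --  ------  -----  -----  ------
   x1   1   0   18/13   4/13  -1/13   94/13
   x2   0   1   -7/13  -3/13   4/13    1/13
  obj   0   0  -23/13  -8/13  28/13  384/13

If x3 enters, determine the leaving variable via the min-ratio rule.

Column x3 entries and ratios — x1: (94/13)/(18/13) = 47/9; x2: -7/13 ≤ 0, skip.
Smallest ratio is 47/9 in the row of x1, so x1 leaves.

x1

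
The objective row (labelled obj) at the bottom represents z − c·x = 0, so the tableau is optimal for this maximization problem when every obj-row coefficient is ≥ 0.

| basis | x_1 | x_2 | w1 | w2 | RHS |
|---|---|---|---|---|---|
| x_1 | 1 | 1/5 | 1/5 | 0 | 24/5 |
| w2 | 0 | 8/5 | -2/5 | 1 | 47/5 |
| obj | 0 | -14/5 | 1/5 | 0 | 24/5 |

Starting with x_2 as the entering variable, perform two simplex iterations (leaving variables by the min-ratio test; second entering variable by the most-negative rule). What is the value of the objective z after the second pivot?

57/2

Ratio test on column x_2 — row 1: (24/5)/(1/5) = 24; row 2: (47/5)/(8/5) = 47/8. Minimum is 47/8 at row 2 (w2 leaves); pivot element 8/5.
Pivot on row 2; the obj-row RHS becomes 24/5 − (-14/5)·(47/8) = 85/4.
Next entering variable (most negative obj-row entry -1/2): w1.
Ratio test on column w1 — row 1: (29/8)/(1/4) = 29/2; row 2: entry -1/4 ≤ 0. Minimum is 29/2 at row 1 (x_1 leaves); pivot element 1/4.
After the second pivot the obj-row RHS is 85/4 − (-1/2)·(29/2) = 57/2.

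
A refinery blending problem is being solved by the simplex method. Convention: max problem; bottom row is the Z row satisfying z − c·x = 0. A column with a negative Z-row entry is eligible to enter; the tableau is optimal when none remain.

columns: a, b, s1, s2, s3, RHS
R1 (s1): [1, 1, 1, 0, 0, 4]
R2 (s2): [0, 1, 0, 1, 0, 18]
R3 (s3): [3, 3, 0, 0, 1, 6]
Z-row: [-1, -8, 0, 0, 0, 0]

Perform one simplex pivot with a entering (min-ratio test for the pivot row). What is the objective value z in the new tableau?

2

Ratio test on column a — row 1: 4/1 = 4; row 2: entry 0 ≤ 0; row 3: 6/3 = 2. Minimum is 2 at row 3 (s3 leaves); pivot element 3.
Pivot on row 3; the Z-row RHS becomes 0 − (-1)·2 = 2.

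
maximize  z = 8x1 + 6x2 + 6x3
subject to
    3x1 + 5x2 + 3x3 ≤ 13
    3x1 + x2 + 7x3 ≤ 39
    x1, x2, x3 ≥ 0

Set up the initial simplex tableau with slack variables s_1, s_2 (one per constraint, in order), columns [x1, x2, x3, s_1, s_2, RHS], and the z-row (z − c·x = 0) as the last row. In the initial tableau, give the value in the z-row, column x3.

-6

The z-row carries the negated objective coefficients: the x3 entry is -6.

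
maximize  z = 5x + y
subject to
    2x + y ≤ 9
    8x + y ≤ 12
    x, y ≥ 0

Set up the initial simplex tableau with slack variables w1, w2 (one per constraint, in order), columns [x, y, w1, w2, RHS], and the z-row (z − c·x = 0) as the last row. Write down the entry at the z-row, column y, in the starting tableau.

The z-row carries the negated objective coefficients: the y entry is -1.

-1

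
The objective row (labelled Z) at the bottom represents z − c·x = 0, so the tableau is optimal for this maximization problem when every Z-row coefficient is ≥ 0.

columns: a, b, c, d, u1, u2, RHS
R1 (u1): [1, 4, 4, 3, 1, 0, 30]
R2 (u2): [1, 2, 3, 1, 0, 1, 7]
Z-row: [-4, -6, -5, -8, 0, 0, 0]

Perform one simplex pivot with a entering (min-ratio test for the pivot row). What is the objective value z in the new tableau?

Ratio test on column a — row 1: 30/1 = 30; row 2: 7/1 = 7. Minimum is 7 at row 2 (u2 leaves); pivot element 1.
Pivot on row 2; the Z-row RHS becomes 0 − (-4)·7 = 28.

28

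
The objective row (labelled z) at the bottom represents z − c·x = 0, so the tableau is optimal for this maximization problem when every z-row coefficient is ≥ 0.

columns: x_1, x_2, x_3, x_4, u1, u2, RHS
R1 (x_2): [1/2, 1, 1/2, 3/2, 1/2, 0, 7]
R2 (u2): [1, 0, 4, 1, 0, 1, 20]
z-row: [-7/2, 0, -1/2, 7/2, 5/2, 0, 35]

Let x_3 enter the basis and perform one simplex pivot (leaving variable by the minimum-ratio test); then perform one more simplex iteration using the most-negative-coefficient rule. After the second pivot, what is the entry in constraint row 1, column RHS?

12

Ratio test on column x_3 — row 1: 7/(1/2) = 14; row 2: 20/4 = 5. Minimum is 5 at row 2 (u2 leaves); pivot element 4.
Divide row 2 by 4; eliminate column x_3 from the other rows.
Second iteration: most negative z-row entry is -27/8 in column x_1, so x_1 enters.
Ratio test on column x_1 — row 1: (9/2)/(3/8) = 12; row 2: 5/(1/4) = 20. Minimum is 12 at row 1 (x_2 leaves); pivot element 3/8.
Divide row 1 by 3/8; eliminate column x_1 from the other rows.
After both pivots, the entry at constraint row 1, column RHS is 12.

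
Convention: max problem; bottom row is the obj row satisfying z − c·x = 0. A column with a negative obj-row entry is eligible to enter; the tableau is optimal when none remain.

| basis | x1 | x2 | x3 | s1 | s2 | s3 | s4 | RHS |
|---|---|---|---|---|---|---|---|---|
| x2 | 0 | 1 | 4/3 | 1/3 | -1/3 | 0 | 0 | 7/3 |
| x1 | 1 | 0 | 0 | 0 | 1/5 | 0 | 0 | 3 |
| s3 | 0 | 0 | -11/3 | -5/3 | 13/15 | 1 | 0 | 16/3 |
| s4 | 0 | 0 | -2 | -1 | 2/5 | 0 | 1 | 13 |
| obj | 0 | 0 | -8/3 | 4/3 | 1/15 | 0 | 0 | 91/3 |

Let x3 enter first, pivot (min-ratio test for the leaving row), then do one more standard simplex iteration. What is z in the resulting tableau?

Ratio test on column x3 — row 1: (7/3)/(4/3) = 7/4; row 2: entry 0 ≤ 0; row 3: entry -11/3 ≤ 0; row 4: entry -2 ≤ 0. Minimum is 7/4 at row 1 (x2 leaves); pivot element 4/3.
Pivot on row 1; the obj-row RHS becomes 91/3 − (-8/3)·(7/4) = 35.
Next entering variable (most negative obj-row entry -3/5): s2.
Ratio test on column s2 — row 1: entry -1/4 ≤ 0; row 2: 3/(1/5) = 15; row 3: entry -1/20 ≤ 0; row 4: entry -1/10 ≤ 0. Minimum is 15 at row 2 (x1 leaves); pivot element 1/5.
After the second pivot the obj-row RHS is 35 − (-3/5)·15 = 44.

44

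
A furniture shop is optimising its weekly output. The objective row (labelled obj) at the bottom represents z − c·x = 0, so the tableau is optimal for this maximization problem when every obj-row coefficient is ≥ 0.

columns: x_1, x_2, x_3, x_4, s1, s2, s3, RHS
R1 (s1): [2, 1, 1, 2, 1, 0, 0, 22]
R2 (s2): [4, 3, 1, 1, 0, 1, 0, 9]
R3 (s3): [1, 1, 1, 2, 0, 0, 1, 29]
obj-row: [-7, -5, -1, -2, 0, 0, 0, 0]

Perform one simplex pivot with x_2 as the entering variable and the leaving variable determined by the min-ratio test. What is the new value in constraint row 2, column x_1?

4/3

Ratio test on column x_2 — row 1: 22/1 = 22; row 2: 9/3 = 3; row 3: 29/1 = 29. Minimum is 3 at row 2 (s2 leaves); pivot element 3.
Divide row 2 by 3; eliminate column x_2 from the other rows.
In the new row 2, the x_1 entry is the old entry divided by the pivot: 4/3 = 4/3.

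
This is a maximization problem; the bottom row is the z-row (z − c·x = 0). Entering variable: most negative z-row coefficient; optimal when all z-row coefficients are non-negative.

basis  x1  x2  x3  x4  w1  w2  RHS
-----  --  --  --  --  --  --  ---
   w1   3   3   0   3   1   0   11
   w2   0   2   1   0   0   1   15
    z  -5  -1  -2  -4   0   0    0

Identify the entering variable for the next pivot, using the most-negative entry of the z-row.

Negative z-row entries: x1: -5, x2: -1, x3: -2, x4: -4.
The most negative is -5 in column x1, so x1 enters.

x1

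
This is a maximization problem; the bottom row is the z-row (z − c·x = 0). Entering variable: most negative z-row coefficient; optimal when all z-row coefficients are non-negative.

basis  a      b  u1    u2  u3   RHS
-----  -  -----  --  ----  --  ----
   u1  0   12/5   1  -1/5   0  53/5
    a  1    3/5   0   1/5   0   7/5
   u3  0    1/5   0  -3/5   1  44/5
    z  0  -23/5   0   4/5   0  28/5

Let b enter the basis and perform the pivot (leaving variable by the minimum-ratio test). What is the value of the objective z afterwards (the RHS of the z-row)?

49/3

Ratio test on column b — row 1: (53/5)/(12/5) = 53/12; row 2: (7/5)/(3/5) = 7/3; row 3: (44/5)/(1/5) = 44. Minimum is 7/3 at row 2 (a leaves); pivot element 3/5.
Pivot on row 2; the z-row RHS becomes 28/5 − (-23/5)·(7/3) = 49/3.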